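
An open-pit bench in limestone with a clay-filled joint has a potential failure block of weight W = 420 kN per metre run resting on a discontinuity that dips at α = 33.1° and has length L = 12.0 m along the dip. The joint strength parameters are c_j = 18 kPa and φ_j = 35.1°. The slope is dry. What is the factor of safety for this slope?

Resolving the block weight along and normal to the plane and applying the Mohr–Coulomb strength on the joint:
N' = W cosα = 420·cos33.1° = 351.8 kN/m
Driving force T = W sinα = 420·sin33.1° = 229.4 kN/m
Resisting force R = c_j·L + N'·tanφ_j = 18·12.0 + 351.8·tan35.1° = 216.0 + 247.3 = 463.3 kN/m
FS = R / T = 463.3 / 229.4 = 2.020

FS = 2.02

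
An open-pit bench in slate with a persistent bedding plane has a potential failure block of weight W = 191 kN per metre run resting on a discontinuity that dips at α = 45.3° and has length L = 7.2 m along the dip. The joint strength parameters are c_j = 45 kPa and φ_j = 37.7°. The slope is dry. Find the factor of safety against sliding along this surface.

Resolving the block weight along and normal to the plane and applying the Mohr–Coulomb strength on the joint:
N' = W cosα = 191·cos45.3° = 134.3 kN/m
Driving force T = W sinα = 191·sin45.3° = 135.8 kN/m
Resisting force R = c_j·L + N'·tanφ_j = 45·7.2 + 134.3·tan37.7° = 324.0 + 103.8 = 427.8 kN/m
FS = R / T = 427.8 / 135.8 = 3.151

FS = 3.15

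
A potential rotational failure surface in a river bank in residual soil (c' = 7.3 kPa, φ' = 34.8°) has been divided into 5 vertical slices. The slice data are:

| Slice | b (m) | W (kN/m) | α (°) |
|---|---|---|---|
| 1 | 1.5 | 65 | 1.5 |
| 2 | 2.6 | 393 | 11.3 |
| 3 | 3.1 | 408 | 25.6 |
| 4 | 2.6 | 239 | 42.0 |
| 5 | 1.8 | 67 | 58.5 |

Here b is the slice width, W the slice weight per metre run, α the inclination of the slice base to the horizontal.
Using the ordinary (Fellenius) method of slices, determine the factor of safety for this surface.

FS = 1.74

Ordinary method of slices: FS = Σ[c'·Δl_i + (W_i cosα_i)·tanφ'] / Σ W_i sinα_i, with Δl_i = b_i / cosα_i.
Slice 1: Δl = 1.5/cos1.5° = 1.501 m; N'_1 = 65·cos1.5° = 65.0; c'Δl = 10.95; W sinα = 1.7
Slice 2: Δl = 2.6/cos11.3° = 2.651 m; N'_2 = 393·cos11.3° = 385.4; c'Δl = 19.36; W sinα = 77.0
Slice 3: Δl = 3.1/cos25.6° = 3.437 m; N'_3 = 408·cos25.6° = 367.9; c'Δl = 25.09; W sinα = 176.3
Slice 4: Δl = 2.6/cos42.0° = 3.499 m; N'_4 = 239·cos42.0° = 177.6; c'Δl = 25.54; W sinα = 159.9
Slice 5: Δl = 1.8/cos58.5° = 3.445 m; N'_5 = 67·cos58.5° = 35.0; c'Δl = 25.15; W sinα = 57.1
Σc'Δl = 106.1 kN/m; ΣN' = 1030.9 kN/m; ΣW sinα = 472.0 kN/m
Resisting = 106.1 + 1030.9·tan34.8° = 106.1 + 716.5 = 822.6 kN/m
FS = 822.6 / 472.0 = 1.743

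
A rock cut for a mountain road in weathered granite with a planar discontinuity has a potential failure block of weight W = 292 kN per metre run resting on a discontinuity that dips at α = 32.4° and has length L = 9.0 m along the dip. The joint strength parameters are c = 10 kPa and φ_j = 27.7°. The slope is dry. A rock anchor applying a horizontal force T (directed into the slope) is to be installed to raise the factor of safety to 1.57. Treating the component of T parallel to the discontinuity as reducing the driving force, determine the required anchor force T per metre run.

T = 16 kN/m

Resolving forces along and normal to the sliding plane, with the horizontal anchor force T adding T·sinα to the effective normal force and T·cosα acting up the plane against the driving force:
FS = [cL + (W cosα + T sinα) tanφ_j] / [W sinα − T cosα]
Without the anchor: N' = 246.5 kN/m, driving T_d = 156.5 kN/m, resisting R = 10·9.0 + 246.5·tan27.7° = 219.4 kN/m, FS = 1.40.
Setting FS = 1.57 and solving for T:
1.57·(156.5 − T cos32.4°) = 219.4 + T sin32.4°·tan27.7°
T·(sin32.4°·tan27.7° + 1.57·cos32.4°) = 1.57·156.5 − 219.4
T·(0.5358·0.5250 + 1.57·0.8443) = 245.6 − 219.4 = 26.2
T·1.6069 = 26.2
T = 16.3 kN/m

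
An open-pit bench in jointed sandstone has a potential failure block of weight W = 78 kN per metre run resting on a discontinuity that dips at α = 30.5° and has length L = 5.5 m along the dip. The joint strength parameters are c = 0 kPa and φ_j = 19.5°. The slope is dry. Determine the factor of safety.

FS = 0.60

Resolving the block weight along and normal to the plane and applying the Mohr–Coulomb strength on the joint:
N' = W cosα = 78·cos30.5° = 67.2 kN/m
Driving force T = W sinα = 78·sin30.5° = 39.6 kN/m
Resisting force R = c·L + N'·tanφ_j = 0·5.5 + 67.2·tan19.5° = 0.0 + 23.8 = 23.8 kN/m
FS = R / T = 23.8 / 39.6 = 0.601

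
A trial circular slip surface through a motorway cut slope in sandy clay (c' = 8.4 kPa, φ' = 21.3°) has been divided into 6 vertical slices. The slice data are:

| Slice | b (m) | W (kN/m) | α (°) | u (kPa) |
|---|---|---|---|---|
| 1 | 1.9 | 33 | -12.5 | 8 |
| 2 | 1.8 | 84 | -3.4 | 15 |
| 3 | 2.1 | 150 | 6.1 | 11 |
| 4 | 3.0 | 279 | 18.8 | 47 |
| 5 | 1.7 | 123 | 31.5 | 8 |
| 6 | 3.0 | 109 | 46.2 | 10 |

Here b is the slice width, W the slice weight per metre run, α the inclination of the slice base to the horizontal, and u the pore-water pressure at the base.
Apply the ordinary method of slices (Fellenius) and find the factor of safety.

Ordinary method of slices: FS = Σ[c'·Δl_i + (W_i cosα_i − u_i·Δl_i)·tanφ'] / Σ W_i sinα_i, with Δl_i = b_i / cosα_i.
Slice 1: Δl = 1.9/cos(-12.5°) = 1.946 m; N'_1 = 33·cos(-12.5°) − 8·1.946 = 16.6; c'Δl = 16.35; W sinα = -7.1
Slice 2: Δl = 1.8/cos(-3.4°) = 1.803 m; N'_2 = 84·cos(-3.4°) − 15·1.803 = 56.8; c'Δl = 15.15; W sinα = -5.0
Slice 3: Δl = 2.1/cos6.1° = 2.112 m; N'_3 = 150·cos6.1° − 11·2.112 = 125.9; c'Δl = 17.74; W sinα = 15.9
Slice 4: Δl = 3.0/cos18.8° = 3.169 m; N'_4 = 279·cos18.8° − 47·3.169 = 115.2; c'Δl = 26.62; W sinα = 89.9
Slice 5: Δl = 1.7/cos31.5° = 1.994 m; N'_5 = 123·cos31.5° − 8·1.994 = 88.9; c'Δl = 16.75; W sinα = 64.3
Slice 6: Δl = 3.0/cos46.2° = 4.334 m; N'_6 = 109·cos46.2° − 10·4.334 = 32.1; c'Δl = 36.41; W sinα = 78.7
Σc'Δl = 129.0 kN/m; ΣN' = 435.6 kN/m; ΣW sinα = 236.7 kN/m
Resisting = 129.0 + 435.6·tan21.3° = 129.0 + 169.8 = 298.8 kN/m
FS = 298.8 / 236.7 = 1.263

FS = 1.26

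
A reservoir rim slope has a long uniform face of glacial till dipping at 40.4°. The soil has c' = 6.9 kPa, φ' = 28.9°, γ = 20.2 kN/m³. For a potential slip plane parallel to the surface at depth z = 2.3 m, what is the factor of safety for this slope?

For an infinite slope with a slip plane parallel to the surface (no pore pressure): FS = [c' + γz cos²β tanφ'] / [γz sinβ cosβ].
γz = 20.2·2.3 = 46.46 kN/m²
Numerator = 6.9 + 46.46·cos²40.4°·tan28.9° = 6.9 + 46.46·0.5799·0.5520 = 21.774 kPa
Denominator = 46.46·sin40.4°·cos40.4° = 46.46·0.6481·0.7615 = 22.931 kPa
FS = 21.774 / 22.931 = 0.950

FS = 0.95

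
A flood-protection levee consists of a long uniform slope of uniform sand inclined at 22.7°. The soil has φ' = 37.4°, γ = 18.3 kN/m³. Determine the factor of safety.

FS = 1.83

For a dry cohesionless infinite slope the factor of safety is FS = tanφ' / tanβ.
FS = tan37.4° / tan22.7° = 0.7646 / 0.4183 = 1.828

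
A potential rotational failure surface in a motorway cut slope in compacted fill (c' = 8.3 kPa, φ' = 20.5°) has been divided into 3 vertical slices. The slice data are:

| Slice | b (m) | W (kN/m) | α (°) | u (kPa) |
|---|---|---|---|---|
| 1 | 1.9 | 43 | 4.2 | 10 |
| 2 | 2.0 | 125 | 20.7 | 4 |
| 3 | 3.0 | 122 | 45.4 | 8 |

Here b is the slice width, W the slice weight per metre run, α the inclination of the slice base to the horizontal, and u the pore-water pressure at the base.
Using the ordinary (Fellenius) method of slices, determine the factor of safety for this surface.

Ordinary method of slices: FS = Σ[c'·Δl_i + (W_i cosα_i − u_i·Δl_i)·tanφ'] / Σ W_i sinα_i, with Δl_i = b_i / cosα_i.
Slice 1: Δl = 1.9/cos4.2° = 1.905 m; N'_1 = 43·cos4.2° − 10·1.905 = 23.8; c'Δl = 15.81; W sinα = 3.1
Slice 2: Δl = 2.0/cos20.7° = 2.138 m; N'_2 = 125·cos20.7° − 4·2.138 = 108.4; c'Δl = 17.75; W sinα = 44.2
Slice 3: Δl = 3.0/cos45.4° = 4.273 m; N'_3 = 122·cos45.4° − 8·4.273 = 51.5; c'Δl = 35.46; W sinα = 86.9
Σc'Δl = 69.0 kN/m; ΣN' = 183.7 kN/m; ΣW sinα = 134.2 kN/m
Resisting = 69.0 + 183.7·tan20.5° = 69.0 + 68.7 = 137.7 kN/m
FS = 137.7 / 134.2 = 1.026

FS = 1.03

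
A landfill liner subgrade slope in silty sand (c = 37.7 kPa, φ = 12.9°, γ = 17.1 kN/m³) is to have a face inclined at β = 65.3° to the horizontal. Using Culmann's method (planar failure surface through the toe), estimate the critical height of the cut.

H_c = 20.03 m

Culmann's analysis gives the critical failure plane at α_cr = (β + φ)/2 = (65.3 + 12.9)/2 = 39.1°, and the critical height
H_c = (4c/γ) · sinβ cosφ / [1 − cos(β − φ)]
    = (4·37.7/17.1) · sin65.3°·cos12.9° / [1 − cos(52.4°)]
    = 8.819 · 0.9085·0.9748 / [1 − 0.6101]
    = 8.819 · 0.8856 / 0.3899
    = 20.03 m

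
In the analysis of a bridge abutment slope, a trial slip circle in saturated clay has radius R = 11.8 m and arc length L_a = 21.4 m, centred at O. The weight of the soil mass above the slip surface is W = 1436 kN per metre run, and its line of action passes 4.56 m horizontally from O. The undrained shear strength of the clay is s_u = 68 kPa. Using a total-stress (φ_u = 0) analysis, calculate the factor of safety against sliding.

Taking moments about the centre O, the resisting moment is provided by the undrained shear strength acting along the arc:
M_R = s_u·L_a·R = 68·21.40·11.8 = 17171.4 kN·m/m
M_D = W·d = 1436·4.56 = 6548.2 kN·m/m
FS = M_R / M_D = 17171.4 / 6548.2 = 2.622

FS = 2.62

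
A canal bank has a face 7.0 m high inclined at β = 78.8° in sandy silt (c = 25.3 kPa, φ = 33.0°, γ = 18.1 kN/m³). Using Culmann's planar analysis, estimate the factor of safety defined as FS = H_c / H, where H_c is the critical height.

H_c = (4c/γ) · sinβ cosφ / [1 − cos(β − φ)]
    = (4·25.3/18.1) · sin78.8°·cos33.0° / [1 − cos45.8°]
    = 5.591 · 0.8227 / 0.3028 = 15.19 m
FS = H_c / H = 15.19 / 7.0 = 2.170

FS = 2.17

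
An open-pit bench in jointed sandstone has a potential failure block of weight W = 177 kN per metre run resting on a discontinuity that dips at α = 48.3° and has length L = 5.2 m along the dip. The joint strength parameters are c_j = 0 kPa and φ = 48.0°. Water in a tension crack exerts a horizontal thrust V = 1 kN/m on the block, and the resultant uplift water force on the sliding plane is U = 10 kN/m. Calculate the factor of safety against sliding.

FS = 0.89

Resolving the block weight along and normal to the plane and applying the Mohr–Coulomb strength on the joint:
N' = W cosα − U − V sinα = 177·cos48.3° − 10 − 1·sin48.3° = 107.0 kN/m
Driving force T = W sinα + V cosα = 177·sin48.3° + 1·cos48.3° = 132.8 kN/m
Resisting force R = c_j·L + N'·tanφ = 0·5.2 + 107.0·tan48.0° = 0.0 + 118.8 = 118.8 kN/m
FS = R / T = 118.8 / 132.8 = 0.895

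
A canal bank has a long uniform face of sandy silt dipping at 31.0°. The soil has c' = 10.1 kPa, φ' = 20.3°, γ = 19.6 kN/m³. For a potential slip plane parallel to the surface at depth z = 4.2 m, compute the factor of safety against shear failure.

For an infinite slope with a slip plane parallel to the surface (no pore pressure): FS = [c' + γz cos²β tanφ'] / [γz sinβ cosβ].
γz = 19.6·4.2 = 82.32 kN/m²
Numerator = 10.1 + 82.32·cos²31.0°·tan20.3° = 10.1 + 82.32·0.7347·0.3699 = 32.474 kPa
Denominator = 82.32·sin31.0°·cos31.0° = 82.32·0.5150·0.8572 = 36.342 kPa
FS = 32.474 / 36.342 = 0.894

FS = 0.89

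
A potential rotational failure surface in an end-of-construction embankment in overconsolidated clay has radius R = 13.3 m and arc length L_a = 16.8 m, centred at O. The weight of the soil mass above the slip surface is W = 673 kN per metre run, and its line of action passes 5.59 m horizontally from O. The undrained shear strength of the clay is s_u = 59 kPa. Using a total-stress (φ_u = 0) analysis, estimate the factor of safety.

FS = 3.50

Taking moments about the centre O, the resisting moment is provided by the undrained shear strength acting along the arc:
M_R = s_u·L_a·R = 59·16.80·13.3 = 13183.0 kN·m/m
M_D = W·d = 673·5.59 = 3762.1 kN·m/m
FS = M_R / M_D = 13183.0 / 3762.1 = 3.504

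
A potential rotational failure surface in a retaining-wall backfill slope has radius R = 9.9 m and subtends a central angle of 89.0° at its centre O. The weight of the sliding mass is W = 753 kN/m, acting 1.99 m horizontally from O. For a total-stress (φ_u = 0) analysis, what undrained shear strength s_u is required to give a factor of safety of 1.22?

FS = s_u·L_a·R / (W·d), so s_u = FS·W·d / (L_a·R).
Arc length L_a = R·θ = 9.9·(89.0°·π/180) = 9.9·1.5533 = 15.38 m
s_u = 1.22·753·1.99 / (15.38·9.9) = 1828.1 / 152.24 = 12.01 kPa

s_u = 12.0 kPa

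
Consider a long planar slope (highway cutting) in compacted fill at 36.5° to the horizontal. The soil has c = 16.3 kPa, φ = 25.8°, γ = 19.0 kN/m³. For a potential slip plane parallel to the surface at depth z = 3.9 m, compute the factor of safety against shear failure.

FS = 1.11

For an infinite slope with a slip plane parallel to the surface (no pore pressure): FS = [c + γz cos²β tanφ] / [γz sinβ cosβ].
γz = 19.0·3.9 = 74.10 kN/m²
Numerator = 16.3 + 74.10·cos²36.5°·tan25.8° = 16.3 + 74.10·0.6462·0.4834 = 39.447 kPa
Denominator = 74.10·sin36.5°·cos36.5° = 74.10·0.5948·0.8039 = 35.431 kPa
FS = 39.447 / 35.431 = 1.113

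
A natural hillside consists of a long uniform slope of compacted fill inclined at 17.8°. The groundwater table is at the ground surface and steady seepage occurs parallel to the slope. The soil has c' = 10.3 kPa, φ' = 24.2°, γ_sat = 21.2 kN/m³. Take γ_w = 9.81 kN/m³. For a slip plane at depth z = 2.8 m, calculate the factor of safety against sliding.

With seepage parallel to the slope and the water table at the surface, the effective normal stress on the slip plane uses the buoyant unit weight γ' = γ_sat − γ_w while the driving shear stress uses γ_sat:
FS = [c' + γ' z cos²β tanφ'] / [γ_sat z sinβ cosβ]
γ' = 21.2 − 9.81 = 11.39 kN/m³
Numerator = 10.3 + 11.39·2.8·cos²17.8°·tan24.2° = 10.3 + 11.39·2.8·0.9066·0.4494 = 23.293 kPa
Denominator = 21.2·2.8·sin17.8°·cos17.8° = 21.2·2.8·0.3057·0.9521 = 17.277 kPa
FS = 23.293 / 17.277 = 1.348

FS = 1.35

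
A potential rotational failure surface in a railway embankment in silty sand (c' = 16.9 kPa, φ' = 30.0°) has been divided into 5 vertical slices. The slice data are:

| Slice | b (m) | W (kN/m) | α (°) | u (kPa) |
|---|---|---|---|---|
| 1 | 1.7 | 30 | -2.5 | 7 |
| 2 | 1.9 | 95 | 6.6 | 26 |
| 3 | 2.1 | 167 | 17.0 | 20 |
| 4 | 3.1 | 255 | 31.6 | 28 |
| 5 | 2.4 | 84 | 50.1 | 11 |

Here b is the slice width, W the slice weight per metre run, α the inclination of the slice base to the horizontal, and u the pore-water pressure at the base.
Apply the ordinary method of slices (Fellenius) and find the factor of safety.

Ordinary method of slices: FS = Σ[c'·Δl_i + (W_i cosα_i − u_i·Δl_i)·tanφ'] / Σ W_i sinα_i, with Δl_i = b_i / cosα_i.
Slice 1: Δl = 1.7/cos(-2.5°) = 1.702 m; N'_1 = 30·cos(-2.5°) − 7·1.702 = 18.1; c'Δl = 28.76; W sinα = -1.3
Slice 2: Δl = 1.9/cos6.6° = 1.913 m; N'_2 = 95·cos6.6° − 26·1.913 = 44.6; c'Δl = 32.32; W sinα = 10.9
Slice 3: Δl = 2.1/cos17.0° = 2.196 m; N'_3 = 167·cos17.0° − 20·2.196 = 115.8; c'Δl = 37.11; W sinα = 48.8
Slice 4: Δl = 3.1/cos31.6° = 3.640 m; N'_4 = 255·cos31.6° − 28·3.640 = 115.3; c'Δl = 61.51; W sinα = 133.6
Slice 5: Δl = 2.4/cos50.1° = 3.742 m; N'_5 = 84·cos50.1° − 11·3.742 = 12.7; c'Δl = 63.23; W sinα = 64.4
Σc'Δl = 222.9 kN/m; ΣN' = 306.5 kN/m; ΣW sinα = 256.5 kN/m
Resisting = 222.9 + 306.5·tan30.0° = 222.9 + 177.0 = 399.9 kN/m
FS = 399.9 / 256.5 = 1.559

FS = 1.56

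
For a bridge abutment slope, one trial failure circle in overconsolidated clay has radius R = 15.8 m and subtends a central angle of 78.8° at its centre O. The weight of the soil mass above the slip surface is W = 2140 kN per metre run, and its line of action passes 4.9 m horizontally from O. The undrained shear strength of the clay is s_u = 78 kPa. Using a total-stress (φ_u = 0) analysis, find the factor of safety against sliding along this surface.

FS = 2.55

Taking moments about the centre O, the resisting moment is provided by the undrained shear strength acting along the arc:
Arc length L_a = R·θ = 15.8·(78.8°·π/180) = 15.8·1.3753 = 21.73 m
M_R = s_u·L_a·R = 78·21.73·15.8 = 26780.1 kN·m/m
M_D = W·d = 2140·4.9 = 10486.0 kN·m/m
FS = M_R / M_D = 26780.1 / 10486.0 = 2.554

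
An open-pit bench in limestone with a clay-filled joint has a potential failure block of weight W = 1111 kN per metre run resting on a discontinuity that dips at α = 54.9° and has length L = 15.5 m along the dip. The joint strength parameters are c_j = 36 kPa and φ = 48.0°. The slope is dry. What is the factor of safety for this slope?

FS = 1.39

Resolving the block weight along and normal to the plane and applying the Mohr–Coulomb strength on the joint:
N' = W cosα = 1111·cos54.9° = 638.8 kN/m
Driving force T = W sinα = 1111·sin54.9° = 909.0 kN/m
Resisting force R = c_j·L + N'·tanφ = 36·15.5 + 638.8·tan48.0° = 558.0 + 709.5 = 1267.5 kN/m
FS = R / T = 1267.5 / 909.0 = 1.394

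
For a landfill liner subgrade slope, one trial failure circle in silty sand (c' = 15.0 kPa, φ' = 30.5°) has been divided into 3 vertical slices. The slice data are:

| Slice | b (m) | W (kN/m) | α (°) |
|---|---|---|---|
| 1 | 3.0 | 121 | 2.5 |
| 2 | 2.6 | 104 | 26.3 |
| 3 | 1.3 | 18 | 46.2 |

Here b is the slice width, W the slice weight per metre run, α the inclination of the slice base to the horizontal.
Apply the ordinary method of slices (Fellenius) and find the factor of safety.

FS = 3.89

Ordinary method of slices: FS = Σ[c'·Δl_i + (W_i cosα_i)·tanφ'] / Σ W_i sinα_i, with Δl_i = b_i / cosα_i.
Slice 1: Δl = 3.0/cos2.5° = 3.003 m; N'_1 = 121·cos2.5° = 120.9; c'Δl = 45.04; W sinα = 5.3
Slice 2: Δl = 2.6/cos26.3° = 2.900 m; N'_2 = 104·cos26.3° = 93.2; c'Δl = 43.50; W sinα = 46.1
Slice 3: Δl = 1.3/cos46.2° = 1.878 m; N'_3 = 18·cos46.2° = 12.5; c'Δl = 28.17; W sinα = 13.0
Σc'Δl = 116.7 kN/m; ΣN' = 226.6 kN/m; ΣW sinα = 64.3 kN/m
Resisting = 116.7 + 226.6·tan30.5° = 116.7 + 133.5 = 250.2 kN/m
FS = 250.2 / 64.3 = 3.888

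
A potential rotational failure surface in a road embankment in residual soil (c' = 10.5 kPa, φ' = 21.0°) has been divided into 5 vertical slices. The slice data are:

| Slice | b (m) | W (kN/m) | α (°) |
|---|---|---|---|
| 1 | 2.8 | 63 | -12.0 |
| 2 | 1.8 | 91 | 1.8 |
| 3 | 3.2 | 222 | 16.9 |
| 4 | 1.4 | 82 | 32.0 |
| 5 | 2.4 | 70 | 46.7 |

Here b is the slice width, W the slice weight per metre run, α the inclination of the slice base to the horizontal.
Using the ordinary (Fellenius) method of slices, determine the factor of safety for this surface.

Ordinary method of slices: FS = Σ[c'·Δl_i + (W_i cosα_i)·tanφ'] / Σ W_i sinα_i, with Δl_i = b_i / cosα_i.
Slice 1: Δl = 2.8/cos(-12.0°) = 2.863 m; N'_1 = 63·cos(-12.0°) = 61.6; c'Δl = 30.06; W sinα = -13.1
Slice 2: Δl = 1.8/cos1.8° = 1.801 m; N'_2 = 91·cos1.8° = 91.0; c'Δl = 18.91; W sinα = 2.9
Slice 3: Δl = 3.2/cos16.9° = 3.344 m; N'_3 = 222·cos16.9° = 212.4; c'Δl = 35.12; W sinα = 64.5
Slice 4: Δl = 1.4/cos32.0° = 1.651 m; N'_4 = 82·cos32.0° = 69.5; c'Δl = 17.33; W sinα = 43.5
Slice 5: Δl = 2.4/cos46.7° = 3.499 m; N'_5 = 70·cos46.7° = 48.0; c'Δl = 36.74; W sinα = 50.9
Σc'Δl = 138.2 kN/m; ΣN' = 482.5 kN/m; ΣW sinα = 148.7 kN/m
Resisting = 138.2 + 482.5·tan21.0° = 138.2 + 185.2 = 323.4 kN/m
FS = 323.4 / 148.7 = 2.175

FS = 2.17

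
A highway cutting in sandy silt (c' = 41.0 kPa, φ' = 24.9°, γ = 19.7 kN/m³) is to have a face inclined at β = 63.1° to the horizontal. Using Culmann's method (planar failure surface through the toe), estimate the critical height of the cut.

H_c = 31.45 m

Culmann's analysis gives the critical failure plane at α_cr = (β + φ')/2 = (63.1 + 24.9)/2 = 44.0°, and the critical height
H_c = (4c'/γ) · sinβ cosφ' / [1 − cos(β − φ')]
    = (4·41.0/19.7) · sin63.1°·cos24.9° / [1 − cos(38.2°)]
    = 8.325 · 0.8918·0.9070 / [1 − 0.7859]
    = 8.325 · 0.8089 / 0.2141
    = 31.45 m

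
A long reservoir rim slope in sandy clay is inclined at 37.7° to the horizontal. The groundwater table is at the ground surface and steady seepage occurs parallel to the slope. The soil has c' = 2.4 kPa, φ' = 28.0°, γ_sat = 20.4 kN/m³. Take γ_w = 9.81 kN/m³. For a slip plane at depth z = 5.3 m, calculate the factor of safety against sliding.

With seepage parallel to the slope and the water table at the surface, the effective normal stress on the slip plane uses the buoyant unit weight γ' = γ_sat − γ_w while the driving shear stress uses γ_sat:
FS = [c' + γ' z cos²β tanφ'] / [γ_sat z sinβ cosβ]
γ' = 20.4 − 9.81 = 10.59 kN/m³
Numerator = 2.4 + 10.59·5.3·cos²37.7°·tan28.0° = 2.4 + 10.59·5.3·0.6260·0.5317 = 21.083 kPa
Denominator = 20.4·5.3·sin37.7°·cos37.7° = 20.4·5.3·0.6115·0.7912 = 52.314 kPa
FS = 21.083 / 52.314 = 0.403

FS = 0.40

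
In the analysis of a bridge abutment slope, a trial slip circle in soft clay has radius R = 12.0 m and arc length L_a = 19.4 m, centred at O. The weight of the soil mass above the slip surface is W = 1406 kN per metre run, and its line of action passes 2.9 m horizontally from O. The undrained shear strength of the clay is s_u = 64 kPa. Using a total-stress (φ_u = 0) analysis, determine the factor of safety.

Taking moments about the centre O, the resisting moment is provided by the undrained shear strength acting along the arc:
M_R = s_u·L_a·R = 64·19.40·12.0 = 14899.2 kN·m/m
M_D = W·d = 1406·2.9 = 4077.4 kN·m/m
FS = M_R / M_D = 14899.2 / 4077.4 = 3.654

FS = 3.65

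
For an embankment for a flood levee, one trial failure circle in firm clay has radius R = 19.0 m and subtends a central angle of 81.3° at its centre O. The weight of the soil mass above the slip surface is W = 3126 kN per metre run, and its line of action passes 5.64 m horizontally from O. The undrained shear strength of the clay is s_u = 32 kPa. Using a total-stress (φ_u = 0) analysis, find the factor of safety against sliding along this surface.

FS = 0.93

Taking moments about the centre O, the resisting moment is provided by the undrained shear strength acting along the arc:
Arc length L_a = R·θ = 19.0·(81.3°·π/180) = 19.0·1.4190 = 26.96 m
M_R = s_u·L_a·R = 32·26.96·19.0 = 16391.7 kN·m/m
M_D = W·d = 3126·5.64 = 17630.6 kN·m/m
FS = M_R / M_D = 16391.7 / 17630.6 = 0.930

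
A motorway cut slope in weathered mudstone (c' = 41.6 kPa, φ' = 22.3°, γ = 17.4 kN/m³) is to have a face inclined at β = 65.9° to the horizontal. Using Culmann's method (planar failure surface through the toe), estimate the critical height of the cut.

Culmann's analysis gives the critical failure plane at α_cr = (β + φ')/2 = (65.9 + 22.3)/2 = 44.1°, and the critical height
H_c = (4c'/γ) · sinβ cosφ' / [1 − cos(β − φ')]
    = (4·41.6/17.4) · sin65.9°·cos22.3° / [1 − cos(43.6°)]
    = 9.563 · 0.9128·0.9252 / [1 − 0.7242]
    = 9.563 · 0.8446 / 0.2758
    = 29.28 m

H_c = 29.28 m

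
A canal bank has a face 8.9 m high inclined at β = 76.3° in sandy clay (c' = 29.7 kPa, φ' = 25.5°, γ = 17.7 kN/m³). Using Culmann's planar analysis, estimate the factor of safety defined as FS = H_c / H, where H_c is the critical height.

H_c = (4c'/γ) · sinβ cosφ' / [1 − cos(β − φ')]
    = (4·29.7/17.7) · sin76.3°·cos25.5° / [1 − cos50.8°]
    = 6.712 · 0.8769 / 0.3680 = 15.99 m
FS = H_c / H = 15.99 / 8.9 = 1.797

FS = 1.80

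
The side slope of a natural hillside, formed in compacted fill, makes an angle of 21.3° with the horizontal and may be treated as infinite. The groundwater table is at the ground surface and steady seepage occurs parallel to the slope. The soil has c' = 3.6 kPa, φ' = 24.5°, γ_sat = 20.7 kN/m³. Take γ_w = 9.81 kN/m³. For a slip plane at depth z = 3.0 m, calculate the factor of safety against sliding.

FS = 0.79

With seepage parallel to the slope and the water table at the surface, the effective normal stress on the slip plane uses the buoyant unit weight γ' = γ_sat − γ_w while the driving shear stress uses γ_sat:
FS = [c' + γ' z cos²β tanφ'] / [γ_sat z sinβ cosβ]
γ' = 20.7 − 9.81 = 10.89 kN/m³
Numerator = 3.6 + 10.89·3.0·cos²21.3°·tan24.5° = 3.6 + 10.89·3.0·0.8680·0.4557 = 16.524 kPa
Denominator = 20.7·3.0·sin21.3°·cos21.3° = 20.7·3.0·0.3633·0.9317 = 21.017 kPa
FS = 16.524 / 21.017 = 0.786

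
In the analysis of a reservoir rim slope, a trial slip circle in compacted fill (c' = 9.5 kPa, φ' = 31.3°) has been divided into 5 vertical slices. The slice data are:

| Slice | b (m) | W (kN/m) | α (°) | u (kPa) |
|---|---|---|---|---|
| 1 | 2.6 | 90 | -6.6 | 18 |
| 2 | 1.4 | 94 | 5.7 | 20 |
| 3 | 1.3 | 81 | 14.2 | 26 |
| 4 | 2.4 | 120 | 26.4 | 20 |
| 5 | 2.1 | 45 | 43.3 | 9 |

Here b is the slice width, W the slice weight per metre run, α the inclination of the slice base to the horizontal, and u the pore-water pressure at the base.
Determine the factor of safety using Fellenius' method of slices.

FS = 2.26

Ordinary method of slices: FS = Σ[c'·Δl_i + (W_i cosα_i − u_i·Δl_i)·tanφ'] / Σ W_i sinα_i, with Δl_i = b_i / cosα_i.
Slice 1: Δl = 2.6/cos(-6.6°) = 2.617 m; N'_1 = 90·cos(-6.6°) − 18·2.617 = 42.3; c'Δl = 24.86; W sinα = -10.3
Slice 2: Δl = 1.4/cos5.7° = 1.407 m; N'_2 = 94·cos5.7° − 20·1.407 = 65.4; c'Δl = 13.37; W sinα = 9.3
Slice 3: Δl = 1.3/cos14.2° = 1.341 m; N'_3 = 81·cos14.2° − 26·1.341 = 43.7; c'Δl = 12.74; W sinα = 19.9
Slice 4: Δl = 2.4/cos26.4° = 2.679 m; N'_4 = 120·cos26.4° − 20·2.679 = 53.9; c'Δl = 25.45; W sinα = 53.4
Slice 5: Δl = 2.1/cos43.3° = 2.886 m; N'_5 = 45·cos43.3° − 9·2.886 = 6.8; c'Δl = 27.41; W sinα = 30.9
Σc'Δl = 103.8 kN/m; ΣN' = 212.0 kN/m; ΣW sinα = 103.1 kN/m
Resisting = 103.8 + 212.0·tan31.3° = 103.8 + 128.9 = 232.7 kN/m
FS = 232.7 / 103.1 = 2.258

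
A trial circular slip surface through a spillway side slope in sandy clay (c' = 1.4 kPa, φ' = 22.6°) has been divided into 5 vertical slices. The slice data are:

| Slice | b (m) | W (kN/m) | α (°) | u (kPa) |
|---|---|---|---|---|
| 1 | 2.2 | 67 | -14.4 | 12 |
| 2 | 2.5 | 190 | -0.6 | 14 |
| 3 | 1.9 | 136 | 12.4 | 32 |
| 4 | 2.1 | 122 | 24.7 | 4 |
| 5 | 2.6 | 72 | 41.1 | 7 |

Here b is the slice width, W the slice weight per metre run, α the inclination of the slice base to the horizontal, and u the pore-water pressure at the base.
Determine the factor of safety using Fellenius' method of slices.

Ordinary method of slices: FS = Σ[c'·Δl_i + (W_i cosα_i − u_i·Δl_i)·tanφ'] / Σ W_i sinα_i, with Δl_i = b_i / cosα_i.
Slice 1: Δl = 2.2/cos(-14.4°) = 2.271 m; N'_1 = 67·cos(-14.4°) − 12·2.271 = 37.6; c'Δl = 3.18; W sinα = -16.7
Slice 2: Δl = 2.5/cos(-0.6°) = 2.500 m; N'_2 = 190·cos(-0.6°) − 14·2.500 = 155.0; c'Δl = 3.50; W sinα = -2.0
Slice 3: Δl = 1.9/cos12.4° = 1.945 m; N'_3 = 136·cos12.4° − 32·1.945 = 70.6; c'Δl = 2.72; W sinα = 29.2
Slice 4: Δl = 2.1/cos24.7° = 2.311 m; N'_4 = 122·cos24.7° − 4·2.311 = 101.6; c'Δl = 3.24; W sinα = 51.0
Slice 5: Δl = 2.6/cos41.1° = 3.450 m; N'_5 = 72·cos41.1° − 7·3.450 = 30.1; c'Δl = 4.83; W sinα = 47.3
Σc'Δl = 17.5 kN/m; ΣN' = 394.9 kN/m; ΣW sinα = 108.9 kN/m
Resisting = 17.5 + 394.9·tan22.6° = 17.5 + 164.4 = 181.9 kN/m
FS = 181.9 / 108.9 = 1.670

FS = 1.67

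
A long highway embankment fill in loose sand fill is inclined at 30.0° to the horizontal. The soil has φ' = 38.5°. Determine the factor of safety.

FS = 1.38

For a dry cohesionless infinite slope the factor of safety is FS = tanφ' / tanβ.
FS = tan38.5° / tan30.0° = 0.7954 / 0.5774 = 1.378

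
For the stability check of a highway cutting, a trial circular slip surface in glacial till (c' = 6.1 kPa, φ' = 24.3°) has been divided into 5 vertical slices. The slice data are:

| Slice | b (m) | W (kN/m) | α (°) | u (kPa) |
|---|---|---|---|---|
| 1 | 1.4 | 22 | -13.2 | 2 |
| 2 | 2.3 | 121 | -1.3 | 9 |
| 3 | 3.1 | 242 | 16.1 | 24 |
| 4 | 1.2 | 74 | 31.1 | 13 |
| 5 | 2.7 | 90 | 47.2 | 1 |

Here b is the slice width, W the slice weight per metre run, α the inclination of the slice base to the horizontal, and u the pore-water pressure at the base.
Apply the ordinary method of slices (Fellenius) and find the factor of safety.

FS = 1.50

Ordinary method of slices: FS = Σ[c'·Δl_i + (W_i cosα_i − u_i·Δl_i)·tanφ'] / Σ W_i sinα_i, with Δl_i = b_i / cosα_i.
Slice 1: Δl = 1.4/cos(-13.2°) = 1.438 m; N'_1 = 22·cos(-13.2°) − 2·1.438 = 18.5; c'Δl = 8.77; W sinα = -5.0
Slice 2: Δl = 2.3/cos(-1.3°) = 2.301 m; N'_2 = 121·cos(-1.3°) − 9·2.301 = 100.3; c'Δl = 14.03; W sinα = -2.7
Slice 3: Δl = 3.1/cos16.1° = 3.227 m; N'_3 = 242·cos16.1° − 24·3.227 = 155.1; c'Δl = 19.68; W sinα = 67.1
Slice 4: Δl = 1.2/cos31.1° = 1.401 m; N'_4 = 74·cos31.1° − 13·1.401 = 45.1; c'Δl = 8.55; W sinα = 38.2
Slice 5: Δl = 2.7/cos47.2° = 3.974 m; N'_5 = 90·cos47.2° − 1·3.974 = 57.2; c'Δl = 24.24; W sinα = 66.0
Σc'Δl = 75.3 kN/m; ΣN' = 376.2 kN/m; ΣW sinα = 163.6 kN/m
Resisting = 75.3 + 376.2·tan24.3° = 75.3 + 169.9 = 245.1 kN/m
FS = 245.1 / 163.6 = 1.498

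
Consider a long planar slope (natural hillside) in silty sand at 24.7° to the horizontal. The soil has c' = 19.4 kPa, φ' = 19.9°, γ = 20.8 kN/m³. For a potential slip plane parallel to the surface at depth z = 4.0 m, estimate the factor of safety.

FS = 1.40

For an infinite slope with a slip plane parallel to the surface (no pore pressure): FS = [c' + γz cos²β tanφ'] / [γz sinβ cosβ].
γz = 20.8·4.0 = 83.20 kN/m²
Numerator = 19.4 + 83.20·cos²24.7°·tan19.9° = 19.4 + 83.20·0.8254·0.3620 = 44.259 kPa
Denominator = 83.20·sin24.7°·cos24.7° = 83.20·0.4179·0.9085 = 31.586 kPa
FS = 44.259 / 31.586 = 1.401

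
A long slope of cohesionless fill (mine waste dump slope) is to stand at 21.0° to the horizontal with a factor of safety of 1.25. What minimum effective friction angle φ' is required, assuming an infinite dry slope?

φ' = 25.6°

FS = tanφ'/tanβ ⇒ tanφ' = FS · tanβ = 1.25 · tan21.0° = 0.4798
φ' = arctan(0.4798) = 25.63°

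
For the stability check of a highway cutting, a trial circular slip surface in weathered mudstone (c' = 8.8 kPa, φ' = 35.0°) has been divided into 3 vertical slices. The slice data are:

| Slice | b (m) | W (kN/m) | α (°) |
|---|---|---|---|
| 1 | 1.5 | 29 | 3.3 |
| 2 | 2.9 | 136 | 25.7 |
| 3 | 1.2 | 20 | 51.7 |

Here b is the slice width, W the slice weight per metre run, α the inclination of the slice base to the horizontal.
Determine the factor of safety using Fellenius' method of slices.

FS = 2.27

Ordinary method of slices: FS = Σ[c'·Δl_i + (W_i cosα_i)·tanφ'] / Σ W_i sinα_i, with Δl_i = b_i / cosα_i.
Slice 1: Δl = 1.5/cos3.3° = 1.502 m; N'_1 = 29·cos3.3° = 29.0; c'Δl = 13.22; W sinα = 1.7
Slice 2: Δl = 2.9/cos25.7° = 3.218 m; N'_2 = 136·cos25.7° = 122.5; c'Δl = 28.32; W sinα = 59.0
Slice 3: Δl = 1.2/cos51.7° = 1.936 m; N'_3 = 20·cos51.7° = 12.4; c'Δl = 17.04; W sinα = 15.7
Σc'Δl = 58.6 kN/m; ΣN' = 163.9 kN/m; ΣW sinα = 76.3 kN/m
Resisting = 58.6 + 163.9·tan35.0° = 58.6 + 114.8 = 173.3 kN/m
FS = 173.3 / 76.3 = 2.271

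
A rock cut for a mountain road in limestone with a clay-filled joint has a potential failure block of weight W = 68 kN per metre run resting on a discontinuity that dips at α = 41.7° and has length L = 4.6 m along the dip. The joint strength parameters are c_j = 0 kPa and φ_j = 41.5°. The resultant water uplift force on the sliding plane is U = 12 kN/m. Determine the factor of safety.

Resolving the block weight along and normal to the plane and applying the Mohr–Coulomb strength on the joint:
N' = W cosα − U = 68·cos41.7° − 12 = 38.8 kN/m
Driving force T = W sinα = 68·sin41.7° = 45.2 kN/m
Resisting force R = c_j·L + N'·tanφ_j = 0·4.6 + 38.8·tan41.5° = 0.0 + 34.3 = 34.3 kN/m
FS = R / T = 34.3 / 45.2 = 0.758

FS = 0.76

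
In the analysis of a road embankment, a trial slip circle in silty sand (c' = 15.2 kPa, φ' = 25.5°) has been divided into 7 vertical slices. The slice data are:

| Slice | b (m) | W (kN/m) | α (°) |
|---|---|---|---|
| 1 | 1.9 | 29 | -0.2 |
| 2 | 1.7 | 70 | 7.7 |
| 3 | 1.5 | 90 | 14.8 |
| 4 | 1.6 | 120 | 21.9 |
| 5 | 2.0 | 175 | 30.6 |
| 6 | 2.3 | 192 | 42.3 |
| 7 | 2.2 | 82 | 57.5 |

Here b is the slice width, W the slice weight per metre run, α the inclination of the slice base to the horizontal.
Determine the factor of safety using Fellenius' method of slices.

FS = 1.51

Ordinary method of slices: FS = Σ[c'·Δl_i + (W_i cosα_i)·tanφ'] / Σ W_i sinα_i, with Δl_i = b_i / cosα_i.
Slice 1: Δl = 1.9/cos(-0.2°) = 1.900 m; N'_1 = 29·cos(-0.2°) = 29.0; c'Δl = 28.88; W sinα = -0.1
Slice 2: Δl = 1.7/cos7.7° = 1.715 m; N'_2 = 70·cos7.7° = 69.4; c'Δl = 26.08; W sinα = 9.4
Slice 3: Δl = 1.5/cos14.8° = 1.551 m; N'_3 = 90·cos14.8° = 87.0; c'Δl = 23.58; W sinα = 23.0
Slice 4: Δl = 1.6/cos21.9° = 1.724 m; N'_4 = 120·cos21.9° = 111.3; c'Δl = 26.21; W sinα = 44.8
Slice 5: Δl = 2.0/cos30.6° = 2.324 m; N'_5 = 175·cos30.6° = 150.6; c'Δl = 35.32; W sinα = 89.1
Slice 6: Δl = 2.3/cos42.3° = 3.110 m; N'_6 = 192·cos42.3° = 142.0; c'Δl = 47.27; W sinα = 129.2
Slice 7: Δl = 2.2/cos57.5° = 4.095 m; N'_7 = 82·cos57.5° = 44.1; c'Δl = 62.24; W sinα = 69.2
Σc'Δl = 249.6 kN/m; ΣN' = 633.4 kN/m; ΣW sinα = 364.5 kN/m
Resisting = 249.6 + 633.4·tan25.5° = 249.6 + 302.1 = 551.7 kN/m
FS = 551.7 / 364.5 = 1.514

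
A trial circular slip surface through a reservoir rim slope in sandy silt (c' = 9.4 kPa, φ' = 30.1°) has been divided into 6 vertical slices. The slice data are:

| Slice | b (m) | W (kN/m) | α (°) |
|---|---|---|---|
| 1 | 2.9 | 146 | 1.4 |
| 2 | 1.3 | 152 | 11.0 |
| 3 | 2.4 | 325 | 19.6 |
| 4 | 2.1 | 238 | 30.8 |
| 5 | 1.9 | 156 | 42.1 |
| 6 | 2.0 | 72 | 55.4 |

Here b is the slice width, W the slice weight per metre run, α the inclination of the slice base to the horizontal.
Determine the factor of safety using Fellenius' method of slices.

FS = 1.64

Ordinary method of slices: FS = Σ[c'·Δl_i + (W_i cosα_i)·tanφ'] / Σ W_i sinα_i, with Δl_i = b_i / cosα_i.
Slice 1: Δl = 2.9/cos1.4° = 2.901 m; N'_1 = 146·cos1.4° = 146.0; c'Δl = 27.27; W sinα = 3.6
Slice 2: Δl = 1.3/cos11.0° = 1.324 m; N'_2 = 152·cos11.0° = 149.2; c'Δl = 12.45; W sinα = 29.0
Slice 3: Δl = 2.4/cos19.6° = 2.548 m; N'_3 = 325·cos19.6° = 306.2; c'Δl = 23.95; W sinα = 109.0
Slice 4: Δl = 2.1/cos30.8° = 2.445 m; N'_4 = 238·cos30.8° = 204.4; c'Δl = 22.98; W sinα = 121.9
Slice 5: Δl = 1.9/cos42.1° = 2.561 m; N'_5 = 156·cos42.1° = 115.7; c'Δl = 24.07; W sinα = 104.6
Slice 6: Δl = 2.0/cos55.4° = 3.522 m; N'_6 = 72·cos55.4° = 40.9; c'Δl = 33.11; W sinα = 59.3
Σc'Δl = 143.8 kN/m; ΣN' = 962.4 kN/m; ΣW sinα = 427.3 kN/m
Resisting = 143.8 + 962.4·tan30.1° = 143.8 + 557.9 = 701.7 kN/m
FS = 701.7 / 427.3 = 1.642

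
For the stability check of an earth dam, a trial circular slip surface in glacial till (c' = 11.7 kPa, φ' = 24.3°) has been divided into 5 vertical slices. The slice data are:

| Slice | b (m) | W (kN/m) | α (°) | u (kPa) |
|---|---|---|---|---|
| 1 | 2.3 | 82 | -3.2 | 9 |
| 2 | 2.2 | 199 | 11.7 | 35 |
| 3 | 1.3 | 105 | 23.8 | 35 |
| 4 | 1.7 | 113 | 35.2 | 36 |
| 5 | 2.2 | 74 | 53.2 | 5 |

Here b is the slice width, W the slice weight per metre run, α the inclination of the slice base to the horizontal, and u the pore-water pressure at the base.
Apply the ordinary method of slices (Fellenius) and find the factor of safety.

Ordinary method of slices: FS = Σ[c'·Δl_i + (W_i cosα_i − u_i·Δl_i)·tanφ'] / Σ W_i sinα_i, with Δl_i = b_i / cosα_i.
Slice 1: Δl = 2.3/cos(-3.2°) = 2.304 m; N'_1 = 82·cos(-3.2°) − 9·2.304 = 61.1; c'Δl = 26.95; W sinα = -4.6
Slice 2: Δl = 2.2/cos11.7° = 2.247 m; N'_2 = 199·cos11.7° − 35·2.247 = 116.2; c'Δl = 26.29; W sinα = 40.4
Slice 3: Δl = 1.3/cos23.8° = 1.421 m; N'_3 = 105·cos23.8° − 35·1.421 = 46.3; c'Δl = 16.62; W sinα = 42.4
Slice 4: Δl = 1.7/cos35.2° = 2.080 m; N'_4 = 113·cos35.2° − 36·2.080 = 17.4; c'Δl = 24.34; W sinα = 65.1
Slice 5: Δl = 2.2/cos53.2° = 3.673 m; N'_5 = 74·cos53.2° − 5·3.673 = 26.0; c'Δl = 42.97; W sinα = 59.3
Σc'Δl = 137.2 kN/m; ΣN' = 267.1 kN/m; ΣW sinα = 202.5 kN/m
Resisting = 137.2 + 267.1·tan24.3° = 137.2 + 120.6 = 257.8 kN/m
FS = 257.8 / 202.5 = 1.273

FS = 1.27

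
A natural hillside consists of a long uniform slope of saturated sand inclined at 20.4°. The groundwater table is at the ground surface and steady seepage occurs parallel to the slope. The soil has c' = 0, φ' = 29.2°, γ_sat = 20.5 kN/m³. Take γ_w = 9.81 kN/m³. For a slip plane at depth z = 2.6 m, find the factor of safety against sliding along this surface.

FS = 0.78

With seepage parallel to the slope and the water table at the surface, the effective normal stress on the slip plane uses the buoyant unit weight γ' = γ_sat − γ_w while the driving shear stress uses γ_sat:
FS = [c' + γ' z cos²β tanφ'] / [γ_sat z sinβ cosβ]
(For c' = 0 this reduces to FS = (γ'/γ_sat)·tanφ'/tanβ.)
γ' = 20.5 − 9.81 = 10.69 kN/m³
Numerator = 0.0 + 10.69·2.6·cos²20.4°·tan29.2° = 0.0 + 10.69·2.6·0.8785·0.5589 = 13.646 kPa
Denominator = 20.5·2.6·sin20.4°·cos20.4° = 20.5·2.6·0.3486·0.9373 = 17.414 kPa
FS = 13.646 / 17.414 = 0.784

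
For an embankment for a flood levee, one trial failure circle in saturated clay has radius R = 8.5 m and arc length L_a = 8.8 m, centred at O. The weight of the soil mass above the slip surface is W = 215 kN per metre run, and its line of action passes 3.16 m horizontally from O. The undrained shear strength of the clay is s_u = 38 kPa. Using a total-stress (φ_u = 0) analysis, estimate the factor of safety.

Taking moments about the centre O, the resisting moment is provided by the undrained shear strength acting along the arc:
M_R = s_u·L_a·R = 38·8.80·8.5 = 2842.4 kN·m/m
M_D = W·d = 215·3.16 = 679.4 kN·m/m
FS = M_R / M_D = 2842.4 / 679.4 = 4.184

FS = 4.18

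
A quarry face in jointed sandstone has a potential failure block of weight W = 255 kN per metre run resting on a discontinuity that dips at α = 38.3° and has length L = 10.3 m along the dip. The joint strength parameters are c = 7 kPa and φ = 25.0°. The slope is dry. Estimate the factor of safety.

FS = 1.05

Resolving the block weight along and normal to the plane and applying the Mohr–Coulomb strength on the joint:
N' = W cosα = 255·cos38.3° = 200.1 kN/m
Driving force T = W sinα = 255·sin38.3° = 158.0 kN/m
Resisting force R = c·L + N'·tanφ = 7·10.3 + 200.1·tan25.0° = 72.1 + 93.3 = 165.4 kN/m
FS = R / T = 165.4 / 158.0 = 1.047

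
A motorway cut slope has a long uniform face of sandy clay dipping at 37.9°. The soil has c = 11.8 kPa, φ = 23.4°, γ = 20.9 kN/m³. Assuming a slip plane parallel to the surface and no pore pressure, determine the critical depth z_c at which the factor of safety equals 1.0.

Setting FS = 1.00 in FS = [c + γz cos²β tanφ] / [γz sinβ cosβ] and solving for z:
z = c / [γ cosβ (FS·sinβ − cosβ·tanφ)]
  = 11.8 / [20.9·cos37.9°·(1.00·sin37.9° − cos37.9°·tan23.4°)]
  = 11.8 / [20.9·0.7891·(1.00·0.6143 − 0.7891·0.4327)]
  = 11.8 / 4.4993 = 2.623 m

z_c = 2.62 m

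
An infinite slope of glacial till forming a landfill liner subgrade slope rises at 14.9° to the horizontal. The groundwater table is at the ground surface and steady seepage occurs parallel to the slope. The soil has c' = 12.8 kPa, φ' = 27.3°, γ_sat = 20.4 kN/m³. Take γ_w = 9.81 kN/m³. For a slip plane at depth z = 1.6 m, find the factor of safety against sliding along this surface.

With seepage parallel to the slope and the water table at the surface, the effective normal stress on the slip plane uses the buoyant unit weight γ' = γ_sat − γ_w while the driving shear stress uses γ_sat:
FS = [c' + γ' z cos²β tanφ'] / [γ_sat z sinβ cosβ]
γ' = 20.4 − 9.81 = 10.59 kN/m³
Numerator = 12.8 + 10.59·1.6·cos²14.9°·tan27.3° = 12.8 + 10.59·1.6·0.9339·0.5161 = 20.967 kPa
Denominator = 20.4·1.6·sin14.9°·cos14.9° = 20.4·1.6·0.2571·0.9664 = 8.111 kPa
FS = 20.967 / 8.111 = 2.585

FS = 2.59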